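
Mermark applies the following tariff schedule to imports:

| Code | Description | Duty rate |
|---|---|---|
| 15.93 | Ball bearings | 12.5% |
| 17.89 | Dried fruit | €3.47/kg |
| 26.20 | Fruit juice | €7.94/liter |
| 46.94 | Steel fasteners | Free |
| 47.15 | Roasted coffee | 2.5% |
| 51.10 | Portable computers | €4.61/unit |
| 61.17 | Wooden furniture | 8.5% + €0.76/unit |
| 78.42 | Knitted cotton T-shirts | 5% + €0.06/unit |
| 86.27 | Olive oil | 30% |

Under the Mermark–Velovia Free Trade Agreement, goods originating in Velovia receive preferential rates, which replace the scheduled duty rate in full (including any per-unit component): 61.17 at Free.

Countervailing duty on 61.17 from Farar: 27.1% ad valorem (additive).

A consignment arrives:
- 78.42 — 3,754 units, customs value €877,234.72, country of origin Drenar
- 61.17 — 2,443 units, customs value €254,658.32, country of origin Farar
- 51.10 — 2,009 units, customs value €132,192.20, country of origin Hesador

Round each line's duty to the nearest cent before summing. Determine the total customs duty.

€145,863.51

Line 1 (78.42, Drenar, 3,754 units, €877,234.72):
Base rate for 78.42 is 5% + €0.06/unit.
Duty = €877,234.72 × 5% + 3,754 × €0.06 = €44,086.98.
Line 2 (61.17, Farar, 2,443 units, €254,658.32):
Base rate for 61.17 is 8.5% + €0.76/unit.
61.17 has an FTA preferential rate, but origin Farar is not Velovia; base rate stands.
Additional duty on 61.17 from Farar: +27.1%. Applied ad valorem rate: 8.5% + 27.1% = 35.6%.
Duty = €254,658.32 × 35.6% + 2,443 × €0.76 = €92,515.04.
Line 3 (51.10, Hesador, 2,009 units, €132,192.20):
Base rate for 51.10 is €4.61/unit.
Duty = 2,009 × €4.61 = €9,261.49.
Total = €44,086.98 + €92,515.04 + €9,261.49 = €145,863.51.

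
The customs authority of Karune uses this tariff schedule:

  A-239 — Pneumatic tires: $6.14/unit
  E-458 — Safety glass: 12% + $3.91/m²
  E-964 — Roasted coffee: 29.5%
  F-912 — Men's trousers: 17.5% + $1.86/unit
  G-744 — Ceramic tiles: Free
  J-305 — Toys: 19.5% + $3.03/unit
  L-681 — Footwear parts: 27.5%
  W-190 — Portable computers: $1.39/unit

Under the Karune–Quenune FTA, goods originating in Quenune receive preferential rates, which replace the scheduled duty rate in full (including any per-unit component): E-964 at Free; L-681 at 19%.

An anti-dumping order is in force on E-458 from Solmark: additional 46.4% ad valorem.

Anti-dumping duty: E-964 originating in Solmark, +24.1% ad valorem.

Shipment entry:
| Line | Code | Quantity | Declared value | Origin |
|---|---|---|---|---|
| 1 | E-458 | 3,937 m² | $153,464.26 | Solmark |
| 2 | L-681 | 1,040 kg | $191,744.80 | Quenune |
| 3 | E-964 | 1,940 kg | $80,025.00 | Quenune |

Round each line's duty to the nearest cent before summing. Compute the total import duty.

Line 1 (E-458, Solmark, 3,937 m², $153,464.26):
Base rate for E-458 is 12% + $3.91/m².
Additional duty on E-458 from Solmark: +46.4%. Applied ad valorem rate: 12% + 46.4% = 58.4%.
Duty = $153,464.26 × 58.4% + 3,937 × $3.91 = $105,016.80.
Line 2 (L-681, Quenune, 1,040 kg, $191,744.80):
Base rate for L-681 is 27.5%.
Origin Quenune qualifies under the Karune–Quenune agreement and L-681 is covered: preferential rate 19% applies instead.
Duty = $191,744.80 × 19% = $36,431.51.
Line 3 (E-964, Quenune, 1,940 kg, $80,025.00):
Base rate for E-964 is 29.5%.
Origin Quenune qualifies under the Karune–Quenune agreement and E-964 is covered: preferential rate Free applies instead.
The additional-duty order on E-964 targets Solmark, not Quenune; it does not apply.
Duty = $80,025.00 × 0% = $0.00.
Total = $105,016.80 + $36,431.51 + $0.00 = $141,448.31.

$141,448.31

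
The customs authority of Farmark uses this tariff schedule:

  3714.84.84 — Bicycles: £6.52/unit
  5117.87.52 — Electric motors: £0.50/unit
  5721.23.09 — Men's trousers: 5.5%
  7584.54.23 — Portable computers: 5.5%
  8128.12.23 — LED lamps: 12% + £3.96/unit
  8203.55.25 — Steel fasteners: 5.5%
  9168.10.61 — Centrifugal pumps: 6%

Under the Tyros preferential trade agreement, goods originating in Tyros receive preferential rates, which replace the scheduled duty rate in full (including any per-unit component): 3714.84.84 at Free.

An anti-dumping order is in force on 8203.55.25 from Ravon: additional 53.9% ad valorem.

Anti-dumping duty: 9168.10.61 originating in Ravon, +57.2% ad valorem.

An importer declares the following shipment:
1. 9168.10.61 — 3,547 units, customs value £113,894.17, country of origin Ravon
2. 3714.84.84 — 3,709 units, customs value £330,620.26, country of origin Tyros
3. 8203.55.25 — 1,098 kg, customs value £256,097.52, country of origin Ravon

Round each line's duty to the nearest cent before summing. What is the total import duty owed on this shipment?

Line 1 (9168.10.61, Ravon, 3,547 units, £113,894.17):
Base rate for 9168.10.61 is 6%.
Additional duty on 9168.10.61 from Ravon: +57.2%. Applied ad valorem rate: 6% + 57.2% = 63.2%.
Duty = £113,894.17 × 63.2% = £71,981.12.
Line 2 (3714.84.84, Tyros, 3,709 units, £330,620.26):
Base rate for 3714.84.84 is £6.52/unit.
Origin Tyros qualifies under the Farmark–Tyros agreement and 3714.84.84 is covered: preferential rate Free applies instead.
Duty = £330,620.26 × 0% = £0.00.
Line 3 (8203.55.25, Ravon, 1,098 kg, £256,097.52):
Base rate for 8203.55.25 is 5.5%.
Additional duty on 8203.55.25 from Ravon: +53.9%. Applied ad valorem rate: 5.5% + 53.9% = 59.4%.
Duty = £256,097.52 × 59.4% = £152,121.93.
Total = £71,981.12 + £0.00 + £152,121.93 = £224,103.05.

£224,103.05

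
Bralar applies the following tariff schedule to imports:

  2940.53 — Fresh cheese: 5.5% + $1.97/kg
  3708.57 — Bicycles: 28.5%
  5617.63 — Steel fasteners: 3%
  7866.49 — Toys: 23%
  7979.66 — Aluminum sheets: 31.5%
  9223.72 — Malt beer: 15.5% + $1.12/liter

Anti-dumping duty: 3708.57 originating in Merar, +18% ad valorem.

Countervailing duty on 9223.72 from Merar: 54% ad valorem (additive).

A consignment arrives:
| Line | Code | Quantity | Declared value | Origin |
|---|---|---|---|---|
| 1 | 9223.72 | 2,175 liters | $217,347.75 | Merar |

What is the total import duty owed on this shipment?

Line 1 (9223.72, Merar, 2,175 liters, $217,347.75):
Base rate for 9223.72 is 15.5% + $1.12/liter.
Additional duty on 9223.72 from Merar: +54%. Applied ad valorem rate: 15.5% + 54% = 69.5%.
Duty = $217,347.75 × 69.5% + 2,175 × $1.12 = $153,492.69.

$153,492.69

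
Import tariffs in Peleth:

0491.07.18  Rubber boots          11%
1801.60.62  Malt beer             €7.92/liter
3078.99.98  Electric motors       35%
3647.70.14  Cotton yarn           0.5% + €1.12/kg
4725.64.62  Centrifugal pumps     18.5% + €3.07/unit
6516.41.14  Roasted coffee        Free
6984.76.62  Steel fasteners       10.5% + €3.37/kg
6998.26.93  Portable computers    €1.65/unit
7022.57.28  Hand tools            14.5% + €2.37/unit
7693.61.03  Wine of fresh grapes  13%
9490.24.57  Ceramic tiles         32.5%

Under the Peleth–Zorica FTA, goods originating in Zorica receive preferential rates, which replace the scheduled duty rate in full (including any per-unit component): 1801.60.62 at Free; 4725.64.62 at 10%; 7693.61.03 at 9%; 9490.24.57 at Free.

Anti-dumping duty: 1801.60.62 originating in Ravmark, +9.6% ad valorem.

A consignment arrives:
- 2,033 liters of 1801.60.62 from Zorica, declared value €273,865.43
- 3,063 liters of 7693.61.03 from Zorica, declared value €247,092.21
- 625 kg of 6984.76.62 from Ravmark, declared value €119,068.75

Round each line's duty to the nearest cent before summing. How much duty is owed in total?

Line 1 (1801.60.62, Zorica, 2,033 liters, €273,865.43):
Base rate for 1801.60.62 is €7.92/liter.
Origin Zorica qualifies under the Peleth–Zorica agreement and 1801.60.62 is covered: preferential rate Free applies instead.
The additional-duty order on 1801.60.62 targets Ravmark, not Zorica; it does not apply.
Duty = €273,865.43 × 0% = €0.00.
Line 2 (7693.61.03, Zorica, 3,063 liters, €247,092.21):
Base rate for 7693.61.03 is 13%.
Origin Zorica qualifies under the Peleth–Zorica agreement and 7693.61.03 is covered: preferential rate 9% applies instead.
Duty = €247,092.21 × 9% = €22,238.30.
Line 3 (6984.76.62, Ravmark, 625 kg, €119,068.75):
Base rate for 6984.76.62 is 10.5% + €3.37/kg.
Duty = €119,068.75 × 10.5% + 625 × €3.37 = €14,608.47.
Total = €0.00 + €22,238.30 + €14,608.47 = €36,846.77.

€36,846.77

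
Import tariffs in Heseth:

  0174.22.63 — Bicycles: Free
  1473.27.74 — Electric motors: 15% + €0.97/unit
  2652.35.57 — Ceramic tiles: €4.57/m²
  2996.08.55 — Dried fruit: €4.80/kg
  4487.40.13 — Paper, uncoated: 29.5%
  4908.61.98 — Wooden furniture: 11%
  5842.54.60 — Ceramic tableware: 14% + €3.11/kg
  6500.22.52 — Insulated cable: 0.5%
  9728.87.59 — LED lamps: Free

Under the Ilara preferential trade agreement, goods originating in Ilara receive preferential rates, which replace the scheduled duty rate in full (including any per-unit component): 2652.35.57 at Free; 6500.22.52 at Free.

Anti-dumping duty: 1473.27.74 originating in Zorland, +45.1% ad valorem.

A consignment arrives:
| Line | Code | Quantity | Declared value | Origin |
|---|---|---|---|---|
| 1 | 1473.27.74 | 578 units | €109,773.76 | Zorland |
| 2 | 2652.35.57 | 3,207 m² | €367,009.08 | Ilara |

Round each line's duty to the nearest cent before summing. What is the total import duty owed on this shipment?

€66,534.69

Line 1 (1473.27.74, Zorland, 578 units, €109,773.76):
Base rate for 1473.27.74 is 15% + €0.97/unit.
Additional duty on 1473.27.74 from Zorland: +45.1%. Applied ad valorem rate: 15% + 45.1% = 60.1%.
Duty = €109,773.76 × 60.1% + 578 × €0.97 = €66,534.69.
Line 2 (2652.35.57, Ilara, 3,207 m², €367,009.08):
Base rate for 2652.35.57 is €4.57/m².
Origin Ilara qualifies under the Heseth–Ilara agreement and 2652.35.57 is covered: preferential rate Free applies instead.
Duty = €367,009.08 × 0% = €0.00.
Total = €66,534.69 + €0.00 = €66,534.69.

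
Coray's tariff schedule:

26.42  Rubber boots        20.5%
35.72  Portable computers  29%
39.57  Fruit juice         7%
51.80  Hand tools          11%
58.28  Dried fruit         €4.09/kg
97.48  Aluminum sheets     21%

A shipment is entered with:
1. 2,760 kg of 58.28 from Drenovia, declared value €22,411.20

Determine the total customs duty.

€11,288.40

Line 1 (58.28, Drenovia, 2,760 kg, €22,411.20):
Base rate for 58.28 is €4.09/kg.
Duty = 2,760 × €4.09 = €11,288.40.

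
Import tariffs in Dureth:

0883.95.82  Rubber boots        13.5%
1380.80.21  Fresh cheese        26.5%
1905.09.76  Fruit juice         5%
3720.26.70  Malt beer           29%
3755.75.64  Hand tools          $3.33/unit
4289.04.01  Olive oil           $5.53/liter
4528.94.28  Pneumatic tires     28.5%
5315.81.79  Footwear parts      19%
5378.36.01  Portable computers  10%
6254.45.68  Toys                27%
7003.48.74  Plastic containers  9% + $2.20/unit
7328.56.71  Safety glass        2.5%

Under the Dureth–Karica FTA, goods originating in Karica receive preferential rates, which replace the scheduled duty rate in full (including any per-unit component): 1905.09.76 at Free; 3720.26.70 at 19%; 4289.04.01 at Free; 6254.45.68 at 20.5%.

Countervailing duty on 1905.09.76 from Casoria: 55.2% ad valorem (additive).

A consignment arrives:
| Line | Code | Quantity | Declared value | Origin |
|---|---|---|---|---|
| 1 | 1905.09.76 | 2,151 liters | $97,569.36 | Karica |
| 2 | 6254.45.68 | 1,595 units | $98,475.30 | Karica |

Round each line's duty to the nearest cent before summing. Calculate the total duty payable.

$20,187.44

Line 1 (1905.09.76, Karica, 2,151 liters, $97,569.36):
Base rate for 1905.09.76 is 5%.
Origin Karica qualifies under the Dureth–Karica agreement and 1905.09.76 is covered: preferential rate Free applies instead.
The additional-duty order on 1905.09.76 targets Casoria, not Karica; it does not apply.
Duty = $97,569.36 × 0% = $0.00.
Line 2 (6254.45.68, Karica, 1,595 units, $98,475.30):
Base rate for 6254.45.68 is 27%.
Origin Karica qualifies under the Dureth–Karica agreement and 6254.45.68 is covered: preferential rate 20.5% applies instead.
Duty = $98,475.30 × 20.5% = $20,187.44.
Total = $0.00 + $20,187.44 = $20,187.44.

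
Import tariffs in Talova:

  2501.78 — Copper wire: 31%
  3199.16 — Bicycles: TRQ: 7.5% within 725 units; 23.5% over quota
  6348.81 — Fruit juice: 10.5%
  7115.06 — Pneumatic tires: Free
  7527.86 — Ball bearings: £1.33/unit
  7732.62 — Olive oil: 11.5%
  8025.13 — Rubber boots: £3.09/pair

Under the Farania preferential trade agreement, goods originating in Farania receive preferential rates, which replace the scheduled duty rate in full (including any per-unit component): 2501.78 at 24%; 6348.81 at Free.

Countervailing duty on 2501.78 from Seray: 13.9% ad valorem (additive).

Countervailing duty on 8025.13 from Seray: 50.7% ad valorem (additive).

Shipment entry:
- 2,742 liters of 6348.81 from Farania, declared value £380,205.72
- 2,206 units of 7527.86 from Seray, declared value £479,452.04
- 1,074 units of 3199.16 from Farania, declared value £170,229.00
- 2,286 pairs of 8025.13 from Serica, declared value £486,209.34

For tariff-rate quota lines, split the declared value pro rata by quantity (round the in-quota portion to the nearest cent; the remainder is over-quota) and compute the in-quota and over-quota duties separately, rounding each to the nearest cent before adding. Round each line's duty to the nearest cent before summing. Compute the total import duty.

Line 1 (6348.81, Farania, 2,742 liters, £380,205.72):
Base rate for 6348.81 is 10.5%.
Origin Farania qualifies under the Talova–Farania agreement and 6348.81 is covered: preferential rate Free applies instead.
Duty = £380,205.72 × 0% = £0.00.
Line 2 (7527.86, Seray, 2,206 units, £479,452.04):
Base rate for 7527.86 is £1.33/unit.
Duty = 2,206 × £1.33 = £2,933.98.
Line 3 (3199.16, Farania, 1,074 units, £170,229.00):
Code 3199.16 is under a tariff-rate quota (threshold 725 units). In-quota: 725 units at 7.5%; over-quota: 349 units at 23.5%.
Pro-rata value split: in-quota = £170,229.00 × 725/1,074 = £114,912.50; over-quota = £170,229.00 − £114,912.50 = £55,316.50.
In-quota duty = £114,912.50 × 7.5% = £8,618.44. Over-quota duty = £55,316.50 × 23.5% = £12,999.38.
Line duty = £8,618.44 + £12,999.38 = £21,617.82.
Line 4 (8025.13, Serica, 2,286 pairs, £486,209.34):
Base rate for 8025.13 is £3.09/pair.
The additional-duty order on 8025.13 targets Seray, not Serica; it does not apply.
Duty = 2,286 × £3.09 = £7,063.74.
Total = £0.00 + £2,933.98 + £21,617.82 + £7,063.74 = £31,615.54.

£31,615.54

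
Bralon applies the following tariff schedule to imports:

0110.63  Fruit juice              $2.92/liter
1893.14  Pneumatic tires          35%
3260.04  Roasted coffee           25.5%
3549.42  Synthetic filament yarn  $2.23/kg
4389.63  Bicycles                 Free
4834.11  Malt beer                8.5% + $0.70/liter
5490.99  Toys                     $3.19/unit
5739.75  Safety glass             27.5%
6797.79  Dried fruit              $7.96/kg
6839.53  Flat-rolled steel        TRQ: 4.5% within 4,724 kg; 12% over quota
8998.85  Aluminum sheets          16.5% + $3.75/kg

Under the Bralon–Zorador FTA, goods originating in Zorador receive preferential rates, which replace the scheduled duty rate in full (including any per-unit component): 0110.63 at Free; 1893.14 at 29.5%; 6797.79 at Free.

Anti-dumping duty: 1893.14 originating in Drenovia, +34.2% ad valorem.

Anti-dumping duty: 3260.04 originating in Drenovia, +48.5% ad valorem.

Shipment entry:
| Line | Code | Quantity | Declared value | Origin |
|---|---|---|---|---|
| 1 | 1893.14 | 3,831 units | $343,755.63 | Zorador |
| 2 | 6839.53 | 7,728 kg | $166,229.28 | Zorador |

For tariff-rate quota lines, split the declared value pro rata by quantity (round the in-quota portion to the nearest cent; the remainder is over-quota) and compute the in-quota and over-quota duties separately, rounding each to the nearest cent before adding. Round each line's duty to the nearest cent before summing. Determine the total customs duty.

Line 1 (1893.14, Zorador, 3,831 units, $343,755.63):
Base rate for 1893.14 is 35%.
Origin Zorador qualifies under the Bralon–Zorador agreement and 1893.14 is covered: preferential rate 29.5% applies instead.
The additional-duty order on 1893.14 targets Drenovia, not Zorador; it does not apply.
Duty = $343,755.63 × 29.5% = $101,407.91.
Line 2 (6839.53, Zorador, 7,728 kg, $166,229.28):
Code 6839.53 is under a tariff-rate quota (threshold 4,724 kg). In-quota: 4,724 kg at 4.5%; over-quota: 3,004 kg at 12%.
Pro-rata value split: in-quota = $166,229.28 × 4,724/7,728 = $101,613.24; over-quota = $166,229.28 − $101,613.24 = $64,616.04.
In-quota duty = $101,613.24 × 4.5% = $4,572.60. Over-quota duty = $64,616.04 × 12% = $7,753.92.
Line duty = $4,572.60 + $7,753.92 = $12,326.52.
Total = $101,407.91 + $12,326.52 = $113,734.43.

$113,734.43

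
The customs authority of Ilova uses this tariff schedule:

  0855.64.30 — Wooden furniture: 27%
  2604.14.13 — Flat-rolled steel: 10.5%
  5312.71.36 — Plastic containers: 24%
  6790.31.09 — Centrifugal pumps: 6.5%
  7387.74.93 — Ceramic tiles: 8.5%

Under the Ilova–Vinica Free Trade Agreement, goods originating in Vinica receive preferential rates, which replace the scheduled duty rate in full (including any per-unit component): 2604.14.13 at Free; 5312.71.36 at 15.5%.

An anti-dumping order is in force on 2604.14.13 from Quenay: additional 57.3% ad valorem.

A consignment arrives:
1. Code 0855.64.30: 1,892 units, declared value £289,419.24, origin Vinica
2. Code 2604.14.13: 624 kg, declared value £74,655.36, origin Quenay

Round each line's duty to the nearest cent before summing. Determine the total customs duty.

£128,759.52

Line 1 (0855.64.30, Vinica, 1,892 units, £289,419.24):
Base rate for 0855.64.30 is 27%.
Origin Vinica is the FTA partner but 0855.64.30 is not on the preference list; base rate stands.
Duty = £289,419.24 × 27% = £78,143.19.
Line 2 (2604.14.13, Quenay, 624 kg, £74,655.36):
Base rate for 2604.14.13 is 10.5%.
2604.14.13 has an FTA preferential rate, but origin Quenay is not Vinica; base rate stands.
Additional duty on 2604.14.13 from Quenay: +57.3%. Applied ad valorem rate: 10.5% + 57.3% = 67.8%.
Duty = £74,655.36 × 67.8% = £50,616.33.
Total = £78,143.19 + £50,616.33 = £128,759.52.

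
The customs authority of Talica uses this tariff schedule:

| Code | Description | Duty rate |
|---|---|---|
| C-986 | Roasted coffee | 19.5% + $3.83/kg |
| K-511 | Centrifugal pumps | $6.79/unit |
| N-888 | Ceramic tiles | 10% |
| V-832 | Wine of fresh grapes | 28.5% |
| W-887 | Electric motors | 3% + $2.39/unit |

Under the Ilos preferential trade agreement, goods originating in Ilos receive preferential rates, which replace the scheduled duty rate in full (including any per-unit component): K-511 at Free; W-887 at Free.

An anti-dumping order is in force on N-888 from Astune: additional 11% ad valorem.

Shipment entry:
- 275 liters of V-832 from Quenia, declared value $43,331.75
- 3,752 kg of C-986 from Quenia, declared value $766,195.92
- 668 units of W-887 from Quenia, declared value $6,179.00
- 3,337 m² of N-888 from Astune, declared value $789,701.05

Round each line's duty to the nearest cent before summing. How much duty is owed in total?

$343,747.02

Line 1 (V-832, Quenia, 275 liters, $43,331.75):
Base rate for V-832 is 28.5%.
Duty = $43,331.75 × 28.5% = $12,349.55.
Line 2 (C-986, Quenia, 3,752 kg, $766,195.92):
Base rate for C-986 is 19.5% + $3.83/kg.
Duty = $766,195.92 × 19.5% + 3,752 × $3.83 = $163,778.36.
Line 3 (W-887, Quenia, 668 units, $6,179.00):
Base rate for W-887 is 3% + $2.39/unit.
W-887 has an FTA preferential rate, but origin Quenia is not Ilos; base rate stands.
Duty = $6,179.00 × 3% + 668 × $2.39 = $1,781.89.
Line 4 (N-888, Astune, 3,337 m², $789,701.05):
Base rate for N-888 is 10%.
Additional duty on N-888 from Astune: +11%. Applied ad valorem rate: 10% + 11% = 21%.
Duty = $789,701.05 × 21% = $165,837.22.
Total = $12,349.55 + $163,778.36 + $1,781.89 + $165,837.22 = $343,747.02.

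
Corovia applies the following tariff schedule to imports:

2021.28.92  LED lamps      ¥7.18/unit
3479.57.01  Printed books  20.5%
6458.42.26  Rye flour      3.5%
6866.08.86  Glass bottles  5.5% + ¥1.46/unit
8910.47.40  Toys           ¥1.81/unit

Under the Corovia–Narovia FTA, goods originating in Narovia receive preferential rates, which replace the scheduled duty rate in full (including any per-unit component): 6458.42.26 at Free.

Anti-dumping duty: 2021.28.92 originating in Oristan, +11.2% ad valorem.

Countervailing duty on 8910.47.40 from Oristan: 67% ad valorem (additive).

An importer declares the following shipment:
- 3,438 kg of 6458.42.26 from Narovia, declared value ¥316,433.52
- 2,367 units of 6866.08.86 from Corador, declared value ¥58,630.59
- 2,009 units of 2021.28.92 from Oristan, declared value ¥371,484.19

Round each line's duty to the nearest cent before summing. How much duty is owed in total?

¥62,711.35

Line 1 (6458.42.26, Narovia, 3,438 kg, ¥316,433.52):
Base rate for 6458.42.26 is 3.5%.
Origin Narovia qualifies under the Corovia–Narovia agreement and 6458.42.26 is covered: preferential rate Free applies instead.
Duty = ¥316,433.52 × 0% = ¥0.00.
Line 2 (6866.08.86, Corador, 2,367 units, ¥58,630.59):
Base rate for 6866.08.86 is 5.5% + ¥1.46/unit.
Duty = ¥58,630.59 × 5.5% + 2,367 × ¥1.46 = ¥6,680.50.
Line 3 (2021.28.92, Oristan, 2,009 units, ¥371,484.19):
Base rate for 2021.28.92 is ¥7.18/unit.
Additional duty on 2021.28.92 from Oristan: +11.2% ad valorem. Applied ad valorem rate = 11.2%.
Duty = ¥371,484.19 × 11.2% + 2,009 × ¥7.18 = ¥56,030.85.
Total = ¥0.00 + ¥6,680.50 + ¥56,030.85 = ¥62,711.35.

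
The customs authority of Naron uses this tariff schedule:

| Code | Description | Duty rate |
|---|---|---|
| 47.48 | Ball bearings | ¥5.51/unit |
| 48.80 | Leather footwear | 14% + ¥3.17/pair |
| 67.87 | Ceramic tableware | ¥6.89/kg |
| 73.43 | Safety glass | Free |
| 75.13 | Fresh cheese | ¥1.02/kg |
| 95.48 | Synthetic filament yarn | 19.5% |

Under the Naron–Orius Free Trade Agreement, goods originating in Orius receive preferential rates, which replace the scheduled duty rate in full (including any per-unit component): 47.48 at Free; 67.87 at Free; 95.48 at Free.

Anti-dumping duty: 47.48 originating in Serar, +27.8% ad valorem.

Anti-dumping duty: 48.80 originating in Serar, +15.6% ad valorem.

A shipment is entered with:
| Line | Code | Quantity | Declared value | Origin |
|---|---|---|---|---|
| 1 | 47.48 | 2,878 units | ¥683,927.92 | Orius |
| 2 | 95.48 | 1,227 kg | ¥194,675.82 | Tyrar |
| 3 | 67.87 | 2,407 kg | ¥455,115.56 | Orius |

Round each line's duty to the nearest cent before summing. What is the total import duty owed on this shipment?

¥37,961.78

Line 1 (47.48, Orius, 2,878 units, ¥683,927.92):
Base rate for 47.48 is ¥5.51/unit.
Origin Orius qualifies under the Naron–Orius agreement and 47.48 is covered: preferential rate Free applies instead.
The additional-duty order on 47.48 targets Serar, not Orius; it does not apply.
Duty = ¥683,927.92 × 0% = ¥0.00.
Line 2 (95.48, Tyrar, 1,227 kg, ¥194,675.82):
Base rate for 95.48 is 19.5%.
95.48 has an FTA preferential rate, but origin Tyrar is not Orius; base rate stands.
Duty = ¥194,675.82 × 19.5% = ¥37,961.78.
Line 3 (67.87, Orius, 2,407 kg, ¥455,115.56):
Base rate for 67.87 is ¥6.89/kg.
Origin Orius qualifies under the Naron–Orius agreement and 67.87 is covered: preferential rate Free applies instead.
Duty = ¥455,115.56 × 0% = ¥0.00.
Total = ¥0.00 + ¥37,961.78 + ¥0.00 = ¥37,961.78.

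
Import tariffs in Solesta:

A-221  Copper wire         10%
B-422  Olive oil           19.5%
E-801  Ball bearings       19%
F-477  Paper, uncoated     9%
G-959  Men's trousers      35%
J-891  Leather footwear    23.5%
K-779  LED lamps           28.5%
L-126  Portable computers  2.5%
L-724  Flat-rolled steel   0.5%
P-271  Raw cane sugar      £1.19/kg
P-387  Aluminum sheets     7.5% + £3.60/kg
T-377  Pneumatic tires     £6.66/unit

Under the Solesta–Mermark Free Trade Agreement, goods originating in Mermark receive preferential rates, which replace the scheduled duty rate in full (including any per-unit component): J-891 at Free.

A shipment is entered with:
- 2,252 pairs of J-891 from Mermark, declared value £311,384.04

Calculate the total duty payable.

£0.00

Line 1 (J-891, Mermark, 2,252 pairs, £311,384.04):
Base rate for J-891 is 23.5%.
Origin Mermark qualifies under the Solesta–Mermark agreement and J-891 is covered: preferential rate Free applies instead.
Duty = £311,384.04 × 0% = £0.00.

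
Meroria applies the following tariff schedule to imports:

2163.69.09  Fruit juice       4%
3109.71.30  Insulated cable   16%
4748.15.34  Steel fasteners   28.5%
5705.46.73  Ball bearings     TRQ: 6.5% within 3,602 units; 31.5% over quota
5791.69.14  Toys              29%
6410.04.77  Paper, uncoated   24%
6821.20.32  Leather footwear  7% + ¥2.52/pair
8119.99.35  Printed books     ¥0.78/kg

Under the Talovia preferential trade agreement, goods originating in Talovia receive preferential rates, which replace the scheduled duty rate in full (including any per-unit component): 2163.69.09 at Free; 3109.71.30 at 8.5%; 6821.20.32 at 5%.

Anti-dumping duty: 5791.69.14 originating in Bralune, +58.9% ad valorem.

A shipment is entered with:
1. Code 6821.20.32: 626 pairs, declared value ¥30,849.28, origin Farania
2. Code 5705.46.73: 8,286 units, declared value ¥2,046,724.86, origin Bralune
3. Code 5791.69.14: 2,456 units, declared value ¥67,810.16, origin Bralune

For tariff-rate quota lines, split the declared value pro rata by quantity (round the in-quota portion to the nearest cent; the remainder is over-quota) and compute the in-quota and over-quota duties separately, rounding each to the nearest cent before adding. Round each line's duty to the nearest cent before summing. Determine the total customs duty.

¥485,627.92

Line 1 (6821.20.32, Farania, 626 pairs, ¥30,849.28):
Base rate for 6821.20.32 is 7% + ¥2.52/pair.
6821.20.32 has an FTA preferential rate, but origin Farania is not Talovia; base rate stands.
Duty = ¥30,849.28 × 7% + 626 × ¥2.52 = ¥3,736.97.
Line 2 (5705.46.73, Bralune, 8,286 units, ¥2,046,724.86):
Code 5705.46.73 is under a tariff-rate quota (threshold 3,602 units). In-quota: 3,602 units at 6.5%; over-quota: 4,684 units at 31.5%.
Pro-rata value split: in-quota = ¥2,046,724.86 × 3,602/8,286 = ¥889,730.02; over-quota = ¥2,046,724.86 − ¥889,730.02 = ¥1,156,994.84.
In-quota duty = ¥889,730.02 × 6.5% = ¥57,832.45. Over-quota duty = ¥1,156,994.84 × 31.5% = ¥364,453.37.
Line duty = ¥57,832.45 + ¥364,453.37 = ¥422,285.82.
Line 3 (5791.69.14, Bralune, 2,456 units, ¥67,810.16):
Base rate for 5791.69.14 is 29%.
Additional duty on 5791.69.14 from Bralune: +58.9%. Applied ad valorem rate: 29% + 58.9% = 87.9%.
Duty = ¥67,810.16 × 87.9% = ¥59,605.13.
Total = ¥3,736.97 + ¥422,285.82 + ¥59,605.13 = ¥485,627.92.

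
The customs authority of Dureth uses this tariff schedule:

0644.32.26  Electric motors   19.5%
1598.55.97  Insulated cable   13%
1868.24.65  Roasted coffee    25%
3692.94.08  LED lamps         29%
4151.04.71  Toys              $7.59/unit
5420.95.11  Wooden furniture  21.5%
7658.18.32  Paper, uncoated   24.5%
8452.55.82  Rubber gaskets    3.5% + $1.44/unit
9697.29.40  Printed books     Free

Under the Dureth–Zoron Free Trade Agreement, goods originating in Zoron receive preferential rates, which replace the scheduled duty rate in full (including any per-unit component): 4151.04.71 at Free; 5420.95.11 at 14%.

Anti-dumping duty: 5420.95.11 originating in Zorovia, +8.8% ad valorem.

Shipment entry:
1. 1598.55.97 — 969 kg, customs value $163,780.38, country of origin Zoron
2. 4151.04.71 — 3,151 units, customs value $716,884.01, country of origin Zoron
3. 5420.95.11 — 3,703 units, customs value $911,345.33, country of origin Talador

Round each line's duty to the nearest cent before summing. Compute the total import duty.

Line 1 (1598.55.97, Zoron, 969 kg, $163,780.38):
Base rate for 1598.55.97 is 13%.
Origin Zoron is the FTA partner but 1598.55.97 is not on the preference list; base rate stands.
Duty = $163,780.38 × 13% = $21,291.45.
Line 2 (4151.04.71, Zoron, 3,151 units, $716,884.01):
Base rate for 4151.04.71 is $7.59/unit.
Origin Zoron qualifies under the Dureth–Zoron agreement and 4151.04.71 is covered: preferential rate Free applies instead.
Duty = $716,884.01 × 0% = $0.00.
Line 3 (5420.95.11, Talador, 3,703 units, $911,345.33):
Base rate for 5420.95.11 is 21.5%.
5420.95.11 has an FTA preferential rate, but origin Talador is not Zoron; base rate stands.
The additional-duty order on 5420.95.11 targets Zorovia, not Talador; it does not apply.
Duty = $911,345.33 × 21.5% = $195,939.25.
Total = $21,291.45 + $0.00 + $195,939.25 = $217,230.70.

$217,230.70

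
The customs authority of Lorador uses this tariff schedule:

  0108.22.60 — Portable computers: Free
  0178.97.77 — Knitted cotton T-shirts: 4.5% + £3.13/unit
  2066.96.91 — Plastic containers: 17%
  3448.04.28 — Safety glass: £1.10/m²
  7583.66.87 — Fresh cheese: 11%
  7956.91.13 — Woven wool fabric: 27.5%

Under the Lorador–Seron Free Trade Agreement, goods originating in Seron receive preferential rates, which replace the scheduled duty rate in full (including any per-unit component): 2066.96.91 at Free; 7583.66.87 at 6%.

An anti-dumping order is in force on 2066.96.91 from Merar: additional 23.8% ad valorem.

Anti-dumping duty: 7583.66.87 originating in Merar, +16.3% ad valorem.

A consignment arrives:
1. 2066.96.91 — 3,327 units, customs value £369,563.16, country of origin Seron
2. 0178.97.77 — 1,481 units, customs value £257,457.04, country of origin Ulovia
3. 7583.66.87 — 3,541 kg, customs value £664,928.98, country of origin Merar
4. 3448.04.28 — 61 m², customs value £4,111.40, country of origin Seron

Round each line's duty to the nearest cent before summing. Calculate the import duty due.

Line 1 (2066.96.91, Seron, 3,327 units, £369,563.16):
Base rate for 2066.96.91 is 17%.
Origin Seron qualifies under the Lorador–Seron agreement and 2066.96.91 is covered: preferential rate Free applies instead.
The additional-duty order on 2066.96.91 targets Merar, not Seron; it does not apply.
Duty = £369,563.16 × 0% = £0.00.
Line 2 (0178.97.77, Ulovia, 1,481 units, £257,457.04):
Base rate for 0178.97.77 is 4.5% + £3.13/unit.
Duty = £257,457.04 × 4.5% + 1,481 × £3.13 = £16,221.10.
Line 3 (7583.66.87, Merar, 3,541 kg, £664,928.98):
Base rate for 7583.66.87 is 11%.
7583.66.87 has an FTA preferential rate, but origin Merar is not Seron; base rate stands.
Additional duty on 7583.66.87 from Merar: +16.3%. Applied ad valorem rate: 11% + 16.3% = 27.3%.
Duty = £664,928.98 × 27.3% = £181,525.61.
Line 4 (3448.04.28, Seron, 61 m², £4,111.40):
Base rate for 3448.04.28 is £1.10/m².
Origin Seron is the FTA partner but 3448.04.28 is not on the preference list; base rate stands.
Duty = 61 × £1.10 = £67.10.
Total = £0.00 + £16,221.10 + £181,525.61 + £67.10 = £197,813.81.

£197,813.81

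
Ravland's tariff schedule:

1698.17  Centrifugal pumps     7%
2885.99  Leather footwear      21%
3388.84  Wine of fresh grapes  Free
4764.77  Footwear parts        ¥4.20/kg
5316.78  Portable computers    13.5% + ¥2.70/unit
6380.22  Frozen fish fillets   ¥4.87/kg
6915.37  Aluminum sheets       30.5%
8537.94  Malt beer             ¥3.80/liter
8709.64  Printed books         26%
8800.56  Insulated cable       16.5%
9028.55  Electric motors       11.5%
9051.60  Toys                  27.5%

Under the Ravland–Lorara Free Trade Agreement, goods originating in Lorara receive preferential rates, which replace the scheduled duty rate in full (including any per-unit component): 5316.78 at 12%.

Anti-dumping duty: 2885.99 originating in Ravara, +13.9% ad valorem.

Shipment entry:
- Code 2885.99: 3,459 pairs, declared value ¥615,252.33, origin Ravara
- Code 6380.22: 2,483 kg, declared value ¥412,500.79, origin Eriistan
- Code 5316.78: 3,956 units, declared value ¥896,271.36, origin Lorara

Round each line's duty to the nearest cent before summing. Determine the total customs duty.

Line 1 (2885.99, Ravara, 3,459 pairs, ¥615,252.33):
Base rate for 2885.99 is 21%.
Additional duty on 2885.99 from Ravara: +13.9%. Applied ad valorem rate: 21% + 13.9% = 34.9%.
Duty = ¥615,252.33 × 34.9% = ¥214,723.06.
Line 2 (6380.22, Eriistan, 2,483 kg, ¥412,500.79):
Base rate for 6380.22 is ¥4.87/kg.
Duty = 2,483 × ¥4.87 = ¥12,092.21.
Line 3 (5316.78, Lorara, 3,956 units, ¥896,271.36):
Base rate for 5316.78 is 13.5% + ¥2.70/unit.
Origin Lorara qualifies under the Ravland–Lorara agreement and 5316.78 is covered: preferential rate 12% applies instead.
Duty = ¥896,271.36 × 12% = ¥107,552.56.
Total = ¥214,723.06 + ¥12,092.21 + ¥107,552.56 = ¥334,367.83.

¥334,367.83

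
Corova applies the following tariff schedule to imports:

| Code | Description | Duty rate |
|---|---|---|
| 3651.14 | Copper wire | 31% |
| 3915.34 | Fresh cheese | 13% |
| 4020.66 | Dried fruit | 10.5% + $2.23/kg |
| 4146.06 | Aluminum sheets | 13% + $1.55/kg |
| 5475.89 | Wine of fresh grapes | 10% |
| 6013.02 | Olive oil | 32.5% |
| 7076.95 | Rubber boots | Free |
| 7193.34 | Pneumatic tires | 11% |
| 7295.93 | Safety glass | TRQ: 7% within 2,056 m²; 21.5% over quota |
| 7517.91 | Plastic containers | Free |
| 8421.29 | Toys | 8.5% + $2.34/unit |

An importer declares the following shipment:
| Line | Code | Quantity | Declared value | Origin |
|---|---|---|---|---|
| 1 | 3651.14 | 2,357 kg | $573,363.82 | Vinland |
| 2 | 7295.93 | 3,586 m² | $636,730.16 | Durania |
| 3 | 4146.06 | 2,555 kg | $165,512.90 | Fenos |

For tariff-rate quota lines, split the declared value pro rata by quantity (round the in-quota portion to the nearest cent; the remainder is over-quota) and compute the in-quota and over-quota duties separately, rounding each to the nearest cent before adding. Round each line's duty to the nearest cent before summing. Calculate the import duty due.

$287,182.51

Line 1 (3651.14, Vinland, 2,357 kg, $573,363.82):
Base rate for 3651.14 is 31%.
Duty = $573,363.82 × 31% = $177,742.78.
Line 2 (7295.93, Durania, 3,586 m², $636,730.16):
Code 7295.93 is under a tariff-rate quota (threshold 2,056 m²). In-quota: 2,056 m² at 7%; over-quota: 1,530 m² at 21.5%.
Pro-rata value split: in-quota = $636,730.16 × 2,056/3,586 = $365,063.36; over-quota = $636,730.16 − $365,063.36 = $271,666.80.
In-quota duty = $365,063.36 × 7% = $25,554.44. Over-quota duty = $271,666.80 × 21.5% = $58,408.36.
Line duty = $25,554.44 + $58,408.36 = $83,962.80.
Line 3 (4146.06, Fenos, 2,555 kg, $165,512.90):
Base rate for 4146.06 is 13% + $1.55/kg.
Duty = $165,512.90 × 13% + 2,555 × $1.55 = $25,476.93.
Total = $177,742.78 + $83,962.80 + $25,476.93 = $287,182.51.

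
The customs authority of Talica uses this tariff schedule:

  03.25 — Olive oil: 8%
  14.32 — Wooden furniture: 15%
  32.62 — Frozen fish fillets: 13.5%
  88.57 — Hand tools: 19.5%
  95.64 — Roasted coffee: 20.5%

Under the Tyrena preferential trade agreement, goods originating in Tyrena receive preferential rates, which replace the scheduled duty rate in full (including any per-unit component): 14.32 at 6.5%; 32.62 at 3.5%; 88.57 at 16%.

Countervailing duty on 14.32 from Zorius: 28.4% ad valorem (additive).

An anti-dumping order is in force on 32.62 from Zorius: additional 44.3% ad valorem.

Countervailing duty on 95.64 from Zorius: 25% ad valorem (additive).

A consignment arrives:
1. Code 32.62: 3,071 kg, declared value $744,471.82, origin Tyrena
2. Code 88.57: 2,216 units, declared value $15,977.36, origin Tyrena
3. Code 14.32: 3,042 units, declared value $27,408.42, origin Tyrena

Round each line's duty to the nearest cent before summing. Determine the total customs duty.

$30,394.44

Line 1 (32.62, Tyrena, 3,071 kg, $744,471.82):
Base rate for 32.62 is 13.5%.
Origin Tyrena qualifies under the Talica–Tyrena agreement and 32.62 is covered: preferential rate 3.5% applies instead.
The additional-duty order on 32.62 targets Zorius, not Tyrena; it does not apply.
Duty = $744,471.82 × 3.5% = $26,056.51.
Line 2 (88.57, Tyrena, 2,216 units, $15,977.36):
Base rate for 88.57 is 19.5%.
Origin Tyrena qualifies under the Talica–Tyrena agreement and 88.57 is covered: preferential rate 16% applies instead.
Duty = $15,977.36 × 16% = $2,556.38.
Line 3 (14.32, Tyrena, 3,042 units, $27,408.42):
Base rate for 14.32 is 15%.
Origin Tyrena qualifies under the Talica–Tyrena agreement and 14.32 is covered: preferential rate 6.5% applies instead.
The additional-duty order on 14.32 targets Zorius, not Tyrena; it does not apply.
Duty = $27,408.42 × 6.5% = $1,781.55.
Total = $26,056.51 + $2,556.38 + $1,781.55 = $30,394.44.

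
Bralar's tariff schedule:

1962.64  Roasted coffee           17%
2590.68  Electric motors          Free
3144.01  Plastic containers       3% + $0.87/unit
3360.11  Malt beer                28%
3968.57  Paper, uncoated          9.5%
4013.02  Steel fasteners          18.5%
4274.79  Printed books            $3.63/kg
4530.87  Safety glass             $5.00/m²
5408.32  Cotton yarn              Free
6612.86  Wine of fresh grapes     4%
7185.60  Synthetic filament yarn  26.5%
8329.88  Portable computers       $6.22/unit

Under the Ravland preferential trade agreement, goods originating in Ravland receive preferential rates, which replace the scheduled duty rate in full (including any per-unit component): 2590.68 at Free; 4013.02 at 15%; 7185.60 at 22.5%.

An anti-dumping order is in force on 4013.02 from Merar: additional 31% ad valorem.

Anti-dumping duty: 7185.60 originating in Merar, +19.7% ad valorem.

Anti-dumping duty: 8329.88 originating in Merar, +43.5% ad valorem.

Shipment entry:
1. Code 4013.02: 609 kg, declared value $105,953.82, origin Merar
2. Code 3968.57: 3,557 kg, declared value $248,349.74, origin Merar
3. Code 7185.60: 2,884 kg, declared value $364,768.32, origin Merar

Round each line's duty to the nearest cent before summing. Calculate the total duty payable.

$244,563.33

Line 1 (4013.02, Merar, 609 kg, $105,953.82):
Base rate for 4013.02 is 18.5%.
4013.02 has an FTA preferential rate, but origin Merar is not Ravland; base rate stands.
Additional duty on 4013.02 from Merar: +31%. Applied ad valorem rate: 18.5% + 31% = 49.5%.
Duty = $105,953.82 × 49.5% = $52,447.14.
Line 2 (3968.57, Merar, 3,557 kg, $248,349.74):
Base rate for 3968.57 is 9.5%.
Duty = $248,349.74 × 9.5% = $23,593.23.
Line 3 (7185.60, Merar, 2,884 kg, $364,768.32):
Base rate for 7185.60 is 26.5%.
7185.60 has an FTA preferential rate, but origin Merar is not Ravland; base rate stands.
Additional duty on 7185.60 from Merar: +19.7%. Applied ad valorem rate: 26.5% + 19.7% = 46.2%.
Duty = $364,768.32 × 46.2% = $168,522.96.
Total = $52,447.14 + $23,593.23 + $168,522.96 = $244,563.33.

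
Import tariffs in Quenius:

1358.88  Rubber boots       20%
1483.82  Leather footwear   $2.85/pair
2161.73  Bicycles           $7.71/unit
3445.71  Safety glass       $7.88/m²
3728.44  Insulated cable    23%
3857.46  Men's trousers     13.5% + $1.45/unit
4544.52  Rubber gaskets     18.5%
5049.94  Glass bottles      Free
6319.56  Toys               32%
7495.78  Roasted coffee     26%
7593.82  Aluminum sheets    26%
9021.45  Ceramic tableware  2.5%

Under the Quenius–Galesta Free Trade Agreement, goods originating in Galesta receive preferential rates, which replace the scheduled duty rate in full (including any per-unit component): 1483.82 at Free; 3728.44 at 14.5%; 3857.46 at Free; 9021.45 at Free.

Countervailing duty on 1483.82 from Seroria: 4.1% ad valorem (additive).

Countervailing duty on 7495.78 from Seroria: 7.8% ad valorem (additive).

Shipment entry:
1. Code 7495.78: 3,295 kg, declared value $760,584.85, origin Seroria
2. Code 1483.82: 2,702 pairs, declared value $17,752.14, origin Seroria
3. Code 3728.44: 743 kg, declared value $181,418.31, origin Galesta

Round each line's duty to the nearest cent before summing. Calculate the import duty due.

Line 1 (7495.78, Seroria, 3,295 kg, $760,584.85):
Base rate for 7495.78 is 26%.
Additional duty on 7495.78 from Seroria: +7.8%. Applied ad valorem rate: 26% + 7.8% = 33.8%.
Duty = $760,584.85 × 33.8% = $257,077.68.
Line 2 (1483.82, Seroria, 2,702 pairs, $17,752.14):
Base rate for 1483.82 is $2.85/pair.
1483.82 has an FTA preferential rate, but origin Seroria is not Galesta; base rate stands.
Additional duty on 1483.82 from Seroria: +4.1% ad valorem. Applied ad valorem rate = 4.1%.
Duty = $17,752.14 × 4.1% + 2,702 × $2.85 = $8,428.54.
Line 3 (3728.44, Galesta, 743 kg, $181,418.31):
Base rate for 3728.44 is 23%.
Origin Galesta qualifies under the Quenius–Galesta agreement and 3728.44 is covered: preferential rate 14.5% applies instead.
Duty = $181,418.31 × 14.5% = $26,305.65.
Total = $257,077.68 + $8,428.54 + $26,305.65 = $291,811.87.

$291,811.87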